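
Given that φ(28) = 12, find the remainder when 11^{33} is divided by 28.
By Euler: 11^{12} ≡ 1 (mod 28) since gcd(11, 28) = 1. 33 = 2×12 + 9. So 11^{33} ≡ 11^{9} ≡ 15 (mod 28)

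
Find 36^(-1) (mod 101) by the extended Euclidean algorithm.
Extended GCD: 36(-14) + 101(5) = 1. So 36^(-1) ≡ -14 ≡ 87 (mod 101). Verify: 36 × 87 = 3132 ≡ 1 (mod 101)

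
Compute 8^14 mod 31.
By repeated squaring (mod 31): 8^{1}≡8, 8^{2}≡2, 8^{4}≡4, 8^{8}≡16. Then 8^{14} = 8^{8+4+2} ≡ 16 × 4 × 2 ≡ 4 (mod 31)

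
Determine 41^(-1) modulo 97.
Since 97 is prime, by Fermat 41^(-1) ≡ 41^{95} ≡ 71 (mod 97). Verify: 41 × 71 = 2911 ≡ 1 (mod 97)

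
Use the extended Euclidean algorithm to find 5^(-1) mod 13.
Extended GCD: 5(-5) + 13(2) = 1. So 5^(-1) ≡ -5 ≡ 8 (mod 13). Verify: 5 × 8 = 40 ≡ 1 (mod 13)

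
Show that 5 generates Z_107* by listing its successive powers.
5^1, 5^2, ..., 5^{106} mod 107: [5, 25, 18, 90, 22, 3, 15, 75, 54, 56, 66, 9, 45, 11, 55, 61, 91, 27, 28, 33, 58, 76, 59, 81, 84, 99, 67, 14, 70, 29, 38, 83, 94, 42, 103, 87, 7, 35, 68, 19, 95, 47, 21, 105, 97, 57, 71, 34, 63, 101, 77, 64, 106, 102, 82, 89, 17, 85, 104, 92, 32, 53, 51, 41, 98, 62, 96, 52, 46, 16, 80, 79, 74, 49, 31, 48, 26, 23, 8, 40, 93, 37, 78, 69, 24, 13, 65, 4, 20, 100, 72, 39, 88, 12, 60, 86, 2, 10, 50, 36, 73, 44, 6, 30, 43, 1]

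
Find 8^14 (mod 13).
Using Fermat: 8^{12} ≡ 1 (mod 13). 14 ≡ 2 (mod 12). So 8^{14} ≡ 8^{2} ≡ 12 (mod 13)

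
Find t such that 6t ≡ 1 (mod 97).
Since 97 is prime, by Fermat 6^(-1) ≡ 6^{95} ≡ 81 (mod 97). Verify: 6 × 81 = 486 ≡ 1 (mod 97)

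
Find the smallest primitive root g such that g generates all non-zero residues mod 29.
g = 2. Powers: [2, 4, 8, 16, 3, 6, 12, 24, 19, 9, ...] generates all 28 non-zero residues.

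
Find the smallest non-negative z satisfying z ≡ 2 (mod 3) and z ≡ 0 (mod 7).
M = 3 × 7 = 21. M₁ = 7, y₁ ≡ 1 (mod 3). M₂ = 3, y₂ ≡ 5 (mod 7). z = 2×7×1 + 0×3×5 ≡ 14 (mod 21)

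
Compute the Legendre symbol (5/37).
(5/37) = 5^{18} mod 37 = -1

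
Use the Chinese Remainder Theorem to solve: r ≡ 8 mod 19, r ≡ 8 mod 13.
M = 19 × 13 = 247. M₁ = 13, y₁ ≡ 3 mod 19. M₂ = 19, y₂ ≡ 11 mod 13. r = 8×13×3 + 8×19×11 ≡ 8 mod 247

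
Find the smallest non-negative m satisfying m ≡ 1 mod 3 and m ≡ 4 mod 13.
M = 3 × 13 = 39. M₁ = 13, y₁ ≡ 1 mod 3. M₂ = 3, y₂ ≡ 9 mod 13. m = 1×13×1 + 4×3×9 ≡ 4 mod 39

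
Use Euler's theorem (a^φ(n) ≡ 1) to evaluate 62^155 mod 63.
By Euler: 62^{36} ≡ 1 (mod 63) since gcd(62, 63) = 1. 155 = 4×36 + 11. So 62^{155} ≡ 62^{11} ≡ 62 (mod 63)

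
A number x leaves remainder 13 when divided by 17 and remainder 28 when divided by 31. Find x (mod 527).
M = 17 × 31 = 527. M₁ = 31, y₁ ≡ 11 (mod 17). M₂ = 17, y₂ ≡ 11 (mod 31). x = 13×31×11 + 28×17×11 ≡ 183 (mod 527)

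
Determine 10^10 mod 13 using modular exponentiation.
By repeated squaring (mod 13): 10^{1}≡10, 10^{2}≡9, 10^{4}≡3, 10^{8}≡9. Then 10^{10} = 10^{8+2} ≡ 9 × 9 ≡ 3 (mod 13)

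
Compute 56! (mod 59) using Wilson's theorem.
(58)! = (56)! × (57) × (58) ≡ -1 (mod 59). So (56)! ≡ -1 × [(58)(57)]^(-1) ≡ 29 (mod 59)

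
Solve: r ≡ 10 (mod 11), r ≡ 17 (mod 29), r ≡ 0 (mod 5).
M = 11 × 29 × 5 = 1595. M₁ = 145, y₁ ≡ 6 (mod 11). M₂ = 55, y₂ ≡ 19 (mod 29). M₃ = 319, y₃ ≡ 4 (mod 5). r = 10×145×6 + 17×55×19 + 0×319×4 ≡ 945 (mod 1595)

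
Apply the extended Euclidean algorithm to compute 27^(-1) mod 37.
Extended GCD: 27(11) + 37(-8) = 1. So 27^(-1) ≡ 11 (mod 37). Verify: 27 × 11 = 297 ≡ 1 (mod 37)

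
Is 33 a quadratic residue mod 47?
By Euler's criterion: 33^{23} ≡ 46 mod 47. Since this equals -1 (≡ 46), 33 is not a QR.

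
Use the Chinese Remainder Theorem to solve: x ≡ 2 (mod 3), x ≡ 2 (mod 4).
M = 3 × 4 = 12. M₁ = 4, y₁ ≡ 1 (mod 3). M₂ = 3, y₂ ≡ 3 (mod 4). x = 2×4×1 + 2×3×3 ≡ 2 (mod 12)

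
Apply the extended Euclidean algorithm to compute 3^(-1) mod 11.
Extended GCD: 3(4) + 11(-1) = 1. So 3^(-1) ≡ 4 (mod 11). Verify: 3 × 4 = 12 ≡ 1 (mod 11)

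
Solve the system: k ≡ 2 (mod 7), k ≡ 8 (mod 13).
M = 7 × 13 = 91. M₁ = 13, y₁ ≡ 6 (mod 7). M₂ = 7, y₂ ≡ 2 (mod 13). k = 2×13×6 + 8×7×2 ≡ 86 (mod 91)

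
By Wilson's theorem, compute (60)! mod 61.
By Wilson's theorem, (60)! ≡ -1 ≡ 60 mod 61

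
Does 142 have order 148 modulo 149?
142^{37} ≡ 1 (mod 149) and 37 < 148, so ord_149(142) = 37 ≠ 148 and 142 is not a primitive root.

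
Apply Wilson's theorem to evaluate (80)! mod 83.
(82)! = (80)! × (81) × (82) ≡ -1 mod 83. So (80)! ≡ -1 × [(82)(81)]^(-1) ≡ 41 mod 83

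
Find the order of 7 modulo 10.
Powers of 7 mod 10: 7^1≡7, 7^2≡9, 7^3≡3, 7^4≡1. Order = 4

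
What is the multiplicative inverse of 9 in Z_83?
Since 83 is prime, by Fermat 9^(-1) ≡ 9^{81} ≡ 37 (mod 83). Verify: 9 × 37 = 333 ≡ 1 (mod 83)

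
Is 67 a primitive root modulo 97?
67^{32} ≡ 1 (mod 97) and 32 < 96, so ord_97(67) = 32 ≠ 96 and 67 is not a primitive root.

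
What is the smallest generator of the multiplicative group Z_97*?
g = 5. For each prime q|96: 5^{48}≡96, 5^{32}≡35, none ≡ 1, so ord_97(5) = 96 and 5 is a primitive root.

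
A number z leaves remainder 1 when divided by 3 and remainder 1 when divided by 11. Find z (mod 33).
M = 3 × 11 = 33. M₁ = 11, y₁ ≡ 2 (mod 3). M₂ = 3, y₂ ≡ 4 (mod 11). z = 1×11×2 + 1×3×4 ≡ 1 (mod 33)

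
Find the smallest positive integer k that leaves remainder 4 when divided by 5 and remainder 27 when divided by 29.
M = 5 × 29 = 145. M₁ = 29, y₁ ≡ 4 (mod 5). M₂ = 5, y₂ ≡ 6 (mod 29). k = 4×29×4 + 27×5×6 ≡ 114 (mod 145)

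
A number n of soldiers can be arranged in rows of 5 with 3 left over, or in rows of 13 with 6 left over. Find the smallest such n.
M = 5 × 13 = 65. M₁ = 13, y₁ ≡ 2 (mod 5). M₂ = 5, y₂ ≡ 8 (mod 13). n = 3×13×2 + 6×5×8 ≡ 58 (mod 65)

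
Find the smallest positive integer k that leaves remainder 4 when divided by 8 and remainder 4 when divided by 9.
M = 8 × 9 = 72. M₁ = 9, y₁ ≡ 1 (mod 8). M₂ = 8, y₂ ≡ 8 (mod 9). k = 4×9×1 + 4×8×8 ≡ 4 (mod 72)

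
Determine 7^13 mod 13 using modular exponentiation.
Using Fermat: 7^{12} ≡ 1 (mod 13). 13 ≡ 1 (mod 12). So 7^{13} ≡ 7^{1} ≡ 7 (mod 13)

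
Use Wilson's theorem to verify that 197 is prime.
(196)! mod 197 = 196. Since this equals -1 (mod 197), Wilson confirms 197 is prime.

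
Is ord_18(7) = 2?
Powers of 7 mod 18: 7^1≡7, 7^2≡13, 7^3≡1. 7^2≡13≢1, so ord ≠ 2. No, the actual order is 3.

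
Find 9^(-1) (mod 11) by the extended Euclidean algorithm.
Extended GCD: 9(5) + 11(-4) = 1. So 9^(-1) ≡ 5 (mod 11). Verify: 9 × 5 = 45 ≡ 1 (mod 11)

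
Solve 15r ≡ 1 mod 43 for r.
Since 43 is prime, by Fermat 15^(-1) ≡ 15^{41} ≡ 23 mod 43. Verify: 15 × 23 = 345 ≡ 1 mod 43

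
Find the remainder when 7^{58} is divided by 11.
By Fermat: 7^{10} ≡ 1 mod 11. 58 = 5×10 + 8. So 7^{58} ≡ 7^{8} ≡ 9 mod 11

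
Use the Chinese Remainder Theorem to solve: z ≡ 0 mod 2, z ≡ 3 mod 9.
M = 2 × 9 = 18. M₁ = 9, y₁ ≡ 1 mod 2. M₂ = 2, y₂ ≡ 5 mod 9. z = 0×9×1 + 3×2×5 ≡ 12 mod 18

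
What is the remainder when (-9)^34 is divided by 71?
By repeated squaring (mod 71): (-9)^{1}≡62, (-9)^{2}≡10, (-9)^{4}≡29, (-9)^{8}≡60, (-9)^{16}≡50, (-9)^{32}≡15. Then (-9)^{34} = (-9)^{32+2} ≡ 15 × 10 ≡ 8 (mod 71)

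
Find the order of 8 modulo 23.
Powers of 8 mod 23: 8^1≡8, 8^2≡18, 8^3≡6, 8^4≡2, 8^5≡16, 8^6≡13, 8^7≡12, 8^8≡4, 8^9≡9, 8^10≡3, 8^11≡1. Order = 11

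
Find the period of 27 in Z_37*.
Powers of 27 mod 37: 27^1≡27, 27^2≡26, 27^3≡36, 27^4≡10, 27^5≡11, 27^6≡1. ord_37(27) = 6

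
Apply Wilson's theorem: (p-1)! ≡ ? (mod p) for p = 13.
By Wilson's theorem, (12)! ≡ -1 ≡ 12 mod 13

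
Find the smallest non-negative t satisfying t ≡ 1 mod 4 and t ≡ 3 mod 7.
M = 4 × 7 = 28. M₁ = 7, y₁ ≡ 3 mod 4. M₂ = 4, y₂ ≡ 2 mod 7. t = 1×7×3 + 3×4×2 ≡ 17 mod 28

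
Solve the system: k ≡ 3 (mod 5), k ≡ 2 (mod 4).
M = 5 × 4 = 20. M₁ = 4, y₁ ≡ 4 (mod 5). M₂ = 5, y₂ ≡ 1 (mod 4). k = 3×4×4 + 2×5×1 ≡ 18 (mod 20)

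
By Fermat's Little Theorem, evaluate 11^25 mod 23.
By Fermat: 11^{22} ≡ 1 (mod 23). So 11^{25} = 11^{22} · 11^{3} ≡ 11^{3} ≡ 20 (mod 23)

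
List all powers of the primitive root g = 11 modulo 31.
11^1, 11^2, ..., 11^{30} mod 31: [11, 28, 29, 9, 6, 4, 13, 19, 23, 5, 24, 16, 21, 14, 30, 20, 3, 2, 22, 25, 27, 18, 12, 8, 26, 7, 15, 10, 17, 1]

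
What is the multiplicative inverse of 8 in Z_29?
Since 29 is prime, by Fermat 8^(-1) ≡ 8^{27} ≡ 11 (mod 29). Verify: 8 × 11 = 88 ≡ 1 (mod 29)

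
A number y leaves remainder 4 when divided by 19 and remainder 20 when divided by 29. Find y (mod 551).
M = 19 × 29 = 551. M₁ = 29, y₁ ≡ 2 (mod 19). M₂ = 19, y₂ ≡ 26 (mod 29). y = 4×29×2 + 20×19×26 ≡ 194 (mod 551)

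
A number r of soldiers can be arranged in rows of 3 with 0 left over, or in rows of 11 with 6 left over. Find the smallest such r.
M = 3 × 11 = 33. M₁ = 11, y₁ ≡ 2 mod 3. M₂ = 3, y₂ ≡ 4 mod 11. r = 0×11×2 + 6×3×4 ≡ 6 mod 33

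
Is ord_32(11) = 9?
Powers of 11 mod 32: 11^1≡11, 11^2≡25, 11^3≡19, 11^4≡17, 11^5≡27, 11^6≡9, 11^7≡3, 11^8≡1. Already 11^8≡1, so the order is 8 < 9. No, the actual order is 8.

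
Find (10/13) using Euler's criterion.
(10/13) = 10^{6} mod 13 = 1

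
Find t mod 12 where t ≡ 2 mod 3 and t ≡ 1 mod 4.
M = 3 × 4 = 12. M₁ = 4, y₁ ≡ 1 mod 3. M₂ = 3, y₂ ≡ 3 mod 4. t = 2×4×1 + 1×3×3 ≡ 5 mod 12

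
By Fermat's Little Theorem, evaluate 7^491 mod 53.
By Fermat: 7^{52} ≡ 1 mod 53. 491 ≡ 23 mod 52. So 7^{491} ≡ 7^{23} ≡ 17 mod 53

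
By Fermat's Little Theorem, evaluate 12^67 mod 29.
By Fermat: 12^{28} ≡ 1 (mod 29). 67 = 2×28 + 11. So 12^{67} ≡ 12^{11} ≡ 17 (mod 29)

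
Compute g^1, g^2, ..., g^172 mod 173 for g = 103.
103^1, 103^2, ..., 103^{172} mod 173: [103, 56, 59, 22, 17, 21, 87, 138, 28, 116, 11, 95, 97, 130, 69, 14, 58, 92, 134, 135, 65, 121, 7, 29, 46, 67, 154, 119, 147, 90, 101, 23, 120, 77, 146, 160, 45, 137, 98, 60, 125, 73, 80, 109, 155, 49, 30, 149, 123, 40, 141, 164, 111, 15, 161, 148, 20, 157, 82, 142, 94, 167, 74, 10, 165, 41, 71, 47, 170, 37, 5, 169, 107, 122, 110, 85, 105, 89, 171, 140, 61, 55, 129, 139, 131, 172, 70, 117, 114, 151, 156, 152, 86, 35, 145, 57, 162, 78, 76, 43, 104, 159, 115, 81, 39, 38, 108, 52, 166, 144, 127, 106, 19, 54, 26, 83, 72, 150, 53, 96, 27, 13, 128, 36, 75, 113, 48, 100, 93, 64, 18, 124, 143, 24, 50, 133, 32, 9, 62, 158, 12, 25, 153, 16, 91, 31, 79, 6, 99, 163, 8, 132, 102, 126, 3, 136, 168, 4, 66, 51, 63, 88, 68, 84, 2, 33, 112, 118, 44, 34, 42, 1]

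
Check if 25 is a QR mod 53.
By Euler's criterion: 25^{26} ≡ 1 mod 53. Since this equals 1, 25 is a QR.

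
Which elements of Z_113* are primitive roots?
There are φ(112) = 48 primitive roots mod 113: {3, 5, 6, 10, 12, 17, 19, 20, 21, 23, 24, 27, 29, 33, 34, 37, 38, 39, 43, 45, 46, 47, 54, 55, 58, 59, 66, 67, 68, 70, 74, 75, 76, 79, 80, 84, 86, 89, 90, 92, 93, 94, 96, 101, 103, 107, 108, 110}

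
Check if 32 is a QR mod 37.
By Euler's criterion: 32^{18} ≡ 36 (mod 37). Since this equals -1 (≡ 36), 32 is not a QR.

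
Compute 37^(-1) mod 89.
Since 89 is prime, by Fermat 37^(-1) ≡ 37^{87} ≡ 77 mod 89. Verify: 37 × 77 = 2849 ≡ 1 mod 89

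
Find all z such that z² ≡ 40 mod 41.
The square roots of 40 mod 41 are 32 and 9. Verify: 32² = 1024 ≡ 40 mod 41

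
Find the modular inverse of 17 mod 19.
Since 19 is prime, by Fermat 17^(-1) ≡ 17^{17} ≡ 9 mod 19. Verify: 17 × 9 = 153 ≡ 1 mod 19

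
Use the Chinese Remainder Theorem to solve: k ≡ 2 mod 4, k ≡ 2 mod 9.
M = 4 × 9 = 36. M₁ = 9, y₁ ≡ 1 mod 4. M₂ = 4, y₂ ≡ 7 mod 9. k = 2×9×1 + 2×4×7 ≡ 2 mod 36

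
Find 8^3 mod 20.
8^{3} = 512 ≡ 12 mod 20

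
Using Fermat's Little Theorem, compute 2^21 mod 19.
By Fermat: 2^{18} ≡ 1 (mod 19). So 2^{21} = 2^{18} · 2^{3} ≡ 2^{3} ≡ 8 (mod 19)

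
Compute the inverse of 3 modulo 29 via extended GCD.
Extended GCD: 3(10) + 29(-1) = 1. So 3^(-1) ≡ 10 (mod 29). Verify: 3 × 10 = 30 ≡ 1 (mod 29)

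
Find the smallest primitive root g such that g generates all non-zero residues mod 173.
g = 2. For each prime q|172: 2^{86}≡172, 2^{4}≡16, none ≡ 1, so ord_173(2) = 172 and 2 is a primitive root.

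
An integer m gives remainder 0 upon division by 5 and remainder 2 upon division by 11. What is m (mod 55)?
M = 5 × 11 = 55. M₁ = 11, y₁ ≡ 1 (mod 5). M₂ = 5, y₂ ≡ 9 (mod 11). m = 0×11×1 + 2×5×9 ≡ 35 (mod 55)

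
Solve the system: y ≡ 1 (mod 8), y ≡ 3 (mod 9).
M = 8 × 9 = 72. M₁ = 9, y₁ ≡ 1 (mod 8). M₂ = 8, y₂ ≡ 8 (mod 9). y = 1×9×1 + 3×8×8 ≡ 57 (mod 72)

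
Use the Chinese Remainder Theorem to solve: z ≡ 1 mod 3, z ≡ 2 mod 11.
M = 3 × 11 = 33. M₁ = 11, y₁ ≡ 2 mod 3. M₂ = 3, y₂ ≡ 4 mod 11. z = 1×11×2 + 2×3×4 ≡ 13 mod 33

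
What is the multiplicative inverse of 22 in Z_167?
Since 167 is prime, by Fermat 22^(-1) ≡ 22^{165} ≡ 38 mod 167. Verify: 22 × 38 = 836 ≡ 1 mod 167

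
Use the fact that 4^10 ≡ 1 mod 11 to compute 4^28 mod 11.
By Fermat: 4^{10} ≡ 1 mod 11. 28 = 2×10 + 8. So 4^{28} ≡ 4^{8} ≡ 9 mod 11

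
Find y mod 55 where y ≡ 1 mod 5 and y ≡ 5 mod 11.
M = 5 × 11 = 55. M₁ = 11, y₁ ≡ 1 mod 5. M₂ = 5, y₂ ≡ 9 mod 11. y = 1×11×1 + 5×5×9 ≡ 16 mod 55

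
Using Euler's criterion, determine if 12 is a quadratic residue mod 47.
By Euler's criterion: 12^{23} ≡ 1 (mod 47). Since this equals 1, 12 is a QR.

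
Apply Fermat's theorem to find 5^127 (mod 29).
By Fermat: 5^{28} ≡ 1 (mod 29). 127 = 4×28 + 15. So 5^{127} ≡ 5^{15} ≡ 5 (mod 29)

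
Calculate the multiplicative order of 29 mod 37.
Powers of 29 mod 37: 29^1≡29, 29^2≡27, 29^3≡6, 29^4≡26, 29^5≡14, 29^6≡36, 29^7≡8, 29^8≡10, 29^9≡31, 29^10≡11, 29^11≡23, 29^12≡1. Order = 12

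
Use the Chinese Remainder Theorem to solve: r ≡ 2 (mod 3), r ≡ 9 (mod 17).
M = 3 × 17 = 51. M₁ = 17, y₁ ≡ 2 (mod 3). M₂ = 3, y₂ ≡ 6 (mod 17). r = 2×17×2 + 9×3×6 ≡ 26 (mod 51)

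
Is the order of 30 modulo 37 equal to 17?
Powers of 30 mod 37: 30^1≡30, 30^2≡12, 30^3≡27, 30^4≡33, 30^5≡28, 30^6≡26, 30^7≡3, 30^8≡16, 30^9≡36, 30^10≡7, 30^11≡25, 30^12≡10, 30^13≡4, 30^14≡9, 30^15≡11, 30^16≡34, 30^17≡21, 30^18≡1. 30^17≡21≢1, so ord ≠ 17. No, the actual order is 18.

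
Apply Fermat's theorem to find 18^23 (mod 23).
By Fermat: 18^{22} ≡ 1 (mod 23). So 18^{23} = 18^{22} · 18^{1} ≡ 18^{1} ≡ 18 (mod 23)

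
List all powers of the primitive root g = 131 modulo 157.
131^1, 131^2, ..., 131^{156} mod 157: [131, 48, 8, 106, 70, 64, 63, 89, 41, 33, 84, 14, 107, 44, 112, 71, 38, 111, 97, 147, 103, 148, 77, 39, 85, 145, 155, 52, 61, 141, 102, 17, 29, 31, 136, 75, 91, 146, 129, 100, 69, 90, 15, 81, 92, 120, 20, 108, 18, 3, 79, 144, 24, 4, 53, 35, 32, 110, 123, 99, 95, 42, 7, 132, 22, 56, 114, 19, 134, 127, 152, 130, 74, 117, 98, 121, 151, 156, 26, 109, 149, 51, 87, 93, 94, 68, 116, 124, 73, 143, 50, 113, 45, 86, 119, 46, 60, 10, 54, 9, 80, 118, 72, 12, 2, 105, 96, 16, 55, 140, 128, 126, 21, 82, 66, 11, 28, 57, 88, 67, 142, 76, 65, 37, 137, 49, 139, 154, 78, 13, 133, 153, 104, 122, 125, 47, 34, 58, 62, 115, 150, 25, 135, 101, 43, 138, 23, 30, 5, 27, 83, 40, 59, 36, 6, 1]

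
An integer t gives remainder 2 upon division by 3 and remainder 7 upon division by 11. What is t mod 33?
M = 3 × 11 = 33. M₁ = 11, y₁ ≡ 2 mod 3. M₂ = 3, y₂ ≡ 4 mod 11. t = 2×11×2 + 7×3×4 ≡ 29 mod 33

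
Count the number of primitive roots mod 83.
Number of primitive roots mod 83 = φ(p-1) = φ(82) = 40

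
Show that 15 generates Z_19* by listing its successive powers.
15^1, 15^2, ..., 15^{18} mod 19: [15, 16, 12, 9, 2, 11, 13, 5, 18, 4, 3, 7, 10, 17, 8, 6, 14, 1]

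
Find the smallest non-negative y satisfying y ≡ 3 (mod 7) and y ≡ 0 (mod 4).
M = 7 × 4 = 28. M₁ = 4, y₁ ≡ 2 (mod 7). M₂ = 7, y₂ ≡ 3 (mod 4). y = 3×4×2 + 0×7×3 ≡ 24 (mod 28)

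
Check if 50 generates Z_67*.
ord_67(50) divides 66. For each prime q|66: 50^{33}≡66, 50^{22}≡37, 50^{6}≡15, none ≡ 1. So 50 has order 66 and is a primitive root mod 67.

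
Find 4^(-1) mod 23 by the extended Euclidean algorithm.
Extended GCD: 4(6) + 23(-1) = 1. So 4^(-1) ≡ 6 mod 23. Verify: 4 × 6 = 24 ≡ 1 mod 23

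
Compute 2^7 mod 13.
By repeated squaring (mod 13): 2^{1}≡2, 2^{2}≡4, 2^{4}≡3. Then 2^{7} = 2^{4+2+1} ≡ 3 × 4 × 2 ≡ 11 (mod 13)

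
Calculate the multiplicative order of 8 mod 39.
Powers of 8 mod 39: 8^1≡8, 8^2≡25, 8^3≡5, 8^4≡1. So the order of 8 is 4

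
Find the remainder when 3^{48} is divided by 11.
By Fermat: 3^{10} ≡ 1 mod 11. 48 = 4×10 + 8. So 3^{48} ≡ 3^{8} ≡ 5 mod 11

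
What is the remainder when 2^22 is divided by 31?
By repeated squaring (mod 31): 2^{1}≡2, 2^{2}≡4, 2^{4}≡16, 2^{8}≡8, 2^{16}≡2. Then 2^{22} = 2^{16+4+2} ≡ 2 × 16 × 4 ≡ 4 (mod 31)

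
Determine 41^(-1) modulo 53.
Since 53 is prime, by Fermat 41^(-1) ≡ 41^{51} ≡ 22 mod 53. Verify: 41 × 22 = 902 ≡ 1 mod 53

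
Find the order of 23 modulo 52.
Powers of 23 mod 52: 23^1≡23, 23^2≡9, 23^3≡51, 23^4≡29, 23^5≡43, 23^6≡1. So the order of 23 is 6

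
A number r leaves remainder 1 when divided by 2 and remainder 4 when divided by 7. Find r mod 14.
M = 2 × 7 = 14. M₁ = 7, y₁ ≡ 1 mod 2. M₂ = 2, y₂ ≡ 4 mod 7. r = 1×7×1 + 4×2×4 ≡ 11 mod 14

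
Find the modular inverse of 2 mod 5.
Since 5 is prime, by Fermat 2^(-1) ≡ 2^{3} ≡ 3 (mod 5). Verify: 2 × 3 = 6 ≡ 1 (mod 5)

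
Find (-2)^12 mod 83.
By repeated squaring mod 83: (-2)^{1}≡81, (-2)^{2}≡4, (-2)^{4}≡16, (-2)^{8}≡7. Then (-2)^{12} = (-2)^{8+4} ≡ 7 × 16 ≡ 29 mod 83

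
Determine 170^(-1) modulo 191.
Since 191 is prime, by Fermat 170^(-1) ≡ 170^{189} ≡ 100 mod 191. Verify: 170 × 100 = 17000 ≡ 1 mod 191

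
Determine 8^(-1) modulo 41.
Since 41 is prime, by Fermat 8^(-1) ≡ 8^{39} ≡ 36 mod 41. Verify: 8 × 36 = 288 ≡ 1 mod 41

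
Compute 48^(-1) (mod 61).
Since 61 is prime, by Fermat 48^(-1) ≡ 48^{59} ≡ 14 (mod 61). Verify: 48 × 14 = 672 ≡ 1 (mod 61)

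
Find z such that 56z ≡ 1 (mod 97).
Since 97 is prime, by Fermat 56^(-1) ≡ 56^{95} ≡ 26 (mod 97). Verify: 56 × 26 = 1456 ≡ 1 (mod 97)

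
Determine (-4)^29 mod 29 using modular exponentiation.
Using Fermat: (-4)^{28} ≡ 1 (mod 29). 29 ≡ 1 (mod 28). So (-4)^{29} ≡ (-4)^{1} ≡ 25 (mod 29)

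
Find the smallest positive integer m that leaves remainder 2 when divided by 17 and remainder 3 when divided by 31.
M = 17 × 31 = 527. M₁ = 31, y₁ ≡ 11 mod 17. M₂ = 17, y₂ ≡ 11 mod 31. m = 2×31×11 + 3×17×11 ≡ 189 mod 527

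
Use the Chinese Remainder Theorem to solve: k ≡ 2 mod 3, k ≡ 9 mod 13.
M = 3 × 13 = 39. M₁ = 13, y₁ ≡ 1 mod 3. M₂ = 3, y₂ ≡ 9 mod 13. k = 2×13×1 + 9×3×9 ≡ 35 mod 39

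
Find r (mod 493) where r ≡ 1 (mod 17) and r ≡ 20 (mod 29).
M = 17 × 29 = 493. M₁ = 29, y₁ ≡ 10 (mod 17). M₂ = 17, y₂ ≡ 12 (mod 29). r = 1×29×10 + 20×17×12 ≡ 426 (mod 493)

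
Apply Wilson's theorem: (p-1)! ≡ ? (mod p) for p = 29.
By Wilson's theorem, (28)! ≡ -1 ≡ 28 mod 29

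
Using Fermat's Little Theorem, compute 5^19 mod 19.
By Fermat: 5^{18} ≡ 1 (mod 19). So 5^{19} = 5^{18} · 5^{1} ≡ 5^{1} ≡ 5 (mod 19)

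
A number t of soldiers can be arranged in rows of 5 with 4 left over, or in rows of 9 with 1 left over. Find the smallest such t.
M = 5 × 9 = 45. M₁ = 9, y₁ ≡ 4 mod 5. M₂ = 5, y₂ ≡ 2 mod 9. t = 4×9×4 + 1×5×2 ≡ 19 mod 45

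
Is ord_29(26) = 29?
Powers of 26 mod 29: 26^1≡26, 26^2≡9, 26^3≡2, 26^4≡23, 26^5≡18, 26^6≡4, 26^7≡17, 26^8≡7, 26^9≡8, 26^10≡5, 26^11≡14, 26^12≡16, 26^13≡10, 26^14≡28, 26^15≡3, 26^16≡20, 26^17≡27, 26^18≡6, 26^19≡11, 26^20≡25, 26^21≡12, 26^22≡22, 26^23≡21, 26^24≡24, 26^25≡15, 26^26≡13, 26^27≡19, 26^28≡1. Already 26^28≡1, so the order is 28 < 29. No, the actual order is 28.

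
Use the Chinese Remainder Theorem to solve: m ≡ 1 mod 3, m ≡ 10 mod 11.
M = 3 × 11 = 33. M₁ = 11, y₁ ≡ 2 mod 3. M₂ = 3, y₂ ≡ 4 mod 11. m = 1×11×2 + 10×3×4 ≡ 10 mod 33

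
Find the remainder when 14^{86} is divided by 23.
By Fermat: 14^{22} ≡ 1 mod 23. 86 = 3×22 + 20. So 14^{86} ≡ 14^{20} ≡ 2 mod 23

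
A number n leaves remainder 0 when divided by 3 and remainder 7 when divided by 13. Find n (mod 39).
M = 3 × 13 = 39. M₁ = 13, y₁ ≡ 1 (mod 3). M₂ = 3, y₂ ≡ 9 (mod 13). n = 0×13×1 + 7×3×9 ≡ 33 (mod 39)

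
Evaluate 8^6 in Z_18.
By repeated squaring (mod 18): 8^{1}≡8, 8^{2}≡10, 8^{4}≡10. Then 8^{6} = 8^{4+2} ≡ 10 × 10 ≡ 10 (mod 18)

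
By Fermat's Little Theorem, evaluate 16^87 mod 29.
By Fermat: 16^{28} ≡ 1 mod 29. 87 = 3×28 + 3. So 16^{87} ≡ 16^{3} ≡ 7 mod 29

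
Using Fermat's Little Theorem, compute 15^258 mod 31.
By Fermat: 15^{30} ≡ 1 mod 31. 258 ≡ 18 mod 30. So 15^{258} ≡ 15^{18} ≡ 4 mod 31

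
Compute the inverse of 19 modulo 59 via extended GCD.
Extended GCD: 19(28) + 59(-9) = 1. So 19^(-1) ≡ 28 mod 59. Verify: 19 × 28 = 532 ≡ 1 mod 59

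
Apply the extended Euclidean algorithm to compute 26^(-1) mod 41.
Extended GCD: 26(-11) + 41(7) = 1. So 26^(-1) ≡ -11 ≡ 30 mod 41. Verify: 26 × 30 = 780 ≡ 1 mod 41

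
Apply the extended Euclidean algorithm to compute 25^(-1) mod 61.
Extended GCD: 25(22) + 61(-9) = 1. So 25^(-1) ≡ 22 (mod 61). Verify: 25 × 22 = 550 ≡ 1 (mod 61)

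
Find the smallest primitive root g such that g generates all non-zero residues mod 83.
g = 2. For each prime q|82: 2^{41}≡82, 2^{2}≡4, none ≡ 1, so ord_83(2) = 82 and 2 is a primitive root.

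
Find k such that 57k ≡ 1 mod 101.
Since 101 is prime, by Fermat 57^(-1) ≡ 57^{99} ≡ 39 mod 101. Verify: 57 × 39 = 2223 ≡ 1 mod 101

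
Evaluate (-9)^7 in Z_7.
Using Fermat: (-9)^{6} ≡ 1 (mod 7). 7 ≡ 1 (mod 6). So (-9)^{7} ≡ (-9)^{1} ≡ 5 (mod 7)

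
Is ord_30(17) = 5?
Powers of 17 mod 30: 17^1≡17, 17^2≡19, 17^3≡23, 17^4≡1. Already 17^4≡1, so the order is 4 < 5. No, the actual order is 4.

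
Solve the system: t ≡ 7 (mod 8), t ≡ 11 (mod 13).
M = 8 × 13 = 104. M₁ = 13, y₁ ≡ 5 (mod 8). M₂ = 8, y₂ ≡ 5 (mod 13). t = 7×13×5 + 11×8×5 ≡ 63 (mod 104)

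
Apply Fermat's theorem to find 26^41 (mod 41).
By Fermat: 26^{40} ≡ 1 (mod 41). So 26^{41} = 26^{40} · 26^{1} ≡ 26^{1} ≡ 26 (mod 41)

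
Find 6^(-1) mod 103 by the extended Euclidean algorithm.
Extended GCD: 6(-17) + 103(1) = 1. So 6^(-1) ≡ -17 ≡ 86 mod 103. Verify: 6 × 86 = 516 ≡ 1 mod 103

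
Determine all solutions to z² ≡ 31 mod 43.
The square roots of 31 mod 43 are 17 and 26. Verify: 17² = 289 ≡ 31 mod 43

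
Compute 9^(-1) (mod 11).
Since 11 is prime, by Fermat 9^(-1) ≡ 9^{9} ≡ 5 (mod 11). Verify: 9 × 5 = 45 ≡ 1 (mod 11)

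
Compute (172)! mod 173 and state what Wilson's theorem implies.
(172)! mod 173 = 172. Since this equals -1 mod 173, Wilson confirms 173 is prime.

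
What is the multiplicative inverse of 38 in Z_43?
Since 43 is prime, by Fermat 38^(-1) ≡ 38^{41} ≡ 17 (mod 43). Verify: 38 × 17 = 646 ≡ 1 (mod 43)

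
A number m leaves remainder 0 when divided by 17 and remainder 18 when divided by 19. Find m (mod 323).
M = 17 × 19 = 323. M₁ = 19, y₁ ≡ 9 (mod 17). M₂ = 17, y₂ ≡ 9 (mod 19). m = 0×19×9 + 18×17×9 ≡ 170 (mod 323)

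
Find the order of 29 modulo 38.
Powers of 29 mod 38: 29^1≡29, 29^2≡5, 29^3≡31, 29^4≡25, 29^5≡3, 29^6≡11, 29^7≡15, 29^8≡17, 29^9≡37, 29^10≡9, 29^11≡33, 29^12≡7, 29^13≡13, 29^14≡35, 29^15≡27, 29^16≡23, 29^17≡21, 29^18≡1. ord_38(29) = 18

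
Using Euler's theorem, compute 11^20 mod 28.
By Euler: 11^{12} ≡ 1 mod 28 since gcd(11, 28) = 1. 20 = 1×12 + 8. So 11^{20} ≡ 11^{8} ≡ 9 mod 28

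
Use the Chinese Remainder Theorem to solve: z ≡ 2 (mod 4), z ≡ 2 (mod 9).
M = 4 × 9 = 36. M₁ = 9, y₁ ≡ 1 (mod 4). M₂ = 4, y₂ ≡ 7 (mod 9). z = 2×9×1 + 2×4×7 ≡ 2 (mod 36)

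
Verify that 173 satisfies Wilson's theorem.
(172)! mod 173 = 172. Since this equals -1 (mod 173), Wilson confirms 173 is prime.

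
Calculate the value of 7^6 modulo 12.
By repeated squaring (mod 12): 7^{1}≡7, 7^{2}≡1, 7^{4}≡1. Then 7^{6} = 7^{4+2} ≡ 1 × 1 ≡ 1 (mod 12)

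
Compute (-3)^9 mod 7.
Using Fermat: (-3)^{6} ≡ 1 mod 7. 9 ≡ 3 mod 6. So (-3)^{9} ≡ (-3)^{3} ≡ 1 mod 7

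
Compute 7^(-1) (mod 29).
Since 29 is prime, by Fermat 7^(-1) ≡ 7^{27} ≡ 25 (mod 29). Verify: 7 × 25 = 175 ≡ 1 (mod 29)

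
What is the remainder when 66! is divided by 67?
By Wilson's theorem, (66)! ≡ -1 ≡ 66 mod 67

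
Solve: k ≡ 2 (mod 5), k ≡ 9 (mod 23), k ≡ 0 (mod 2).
M = 5 × 23 × 2 = 230. M₁ = 46, y₁ ≡ 1 (mod 5). M₂ = 10, y₂ ≡ 7 (mod 23). M₃ = 115, y₃ ≡ 1 (mod 2). k = 2×46×1 + 9×10×7 + 0×115×1 ≡ 32 (mod 230)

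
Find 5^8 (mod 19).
By repeated squaring (mod 19): 5^{1}≡5, 5^{2}≡6, 5^{4}≡17, 5^{8}≡4. So 5^{8} ≡ 4 (mod 19)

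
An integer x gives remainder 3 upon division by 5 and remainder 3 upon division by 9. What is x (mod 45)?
M = 5 × 9 = 45. M₁ = 9, y₁ ≡ 4 (mod 5). M₂ = 5, y₂ ≡ 2 (mod 9). x = 3×9×4 + 3×5×2 ≡ 3 (mod 45)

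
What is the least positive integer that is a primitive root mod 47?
g = 5. Powers: [5, 25, 31, 14, 23, 21, ...] generates all 46 non-zero residues.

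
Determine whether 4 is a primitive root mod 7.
4^{3} ≡ 1 (mod 7) and 3 < 6, so ord_7(4) = 3 ≠ 6 and 4 is not a primitive root.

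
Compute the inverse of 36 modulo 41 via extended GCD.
Extended GCD: 36(8) + 41(-7) = 1. So 36^(-1) ≡ 8 (mod 41). Verify: 36 × 8 = 288 ≡ 1 (mod 41)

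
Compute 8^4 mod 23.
8^{4} = 4096 ≡ 2 mod 23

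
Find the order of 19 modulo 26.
Powers of 19 mod 26: 19^1≡19, 19^2≡23, 19^3≡21, 19^4≡9, 19^5≡15, 19^6≡25, 19^7≡7, 19^8≡3, 19^9≡5, 19^10≡17, 19^11≡11, 19^12≡1. So the order of 19 is 12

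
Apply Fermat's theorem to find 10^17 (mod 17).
By Fermat: 10^{16} ≡ 1 (mod 17). So 10^{17} = 10^{16} · 10^{1} ≡ 10^{1} ≡ 10 (mod 17)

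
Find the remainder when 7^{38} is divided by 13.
By Fermat: 7^{12} ≡ 1 (mod 13). 38 = 3×12 + 2. So 7^{38} ≡ 7^{2} ≡ 10 (mod 13)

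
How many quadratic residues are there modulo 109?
The squaring map on Z_109* is 2-to-1, so there are (108)/2 = 54 QRs.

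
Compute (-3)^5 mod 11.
By repeated squaring mod 11: (-3)^{1}≡8, (-3)^{2}≡9, (-3)^{4}≡4. Then (-3)^{5} = (-3)^{4+1} ≡ 4 × 8 ≡ 10 mod 11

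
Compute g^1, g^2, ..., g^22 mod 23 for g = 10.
10^1, 10^2, ..., 10^{22} mod 23: [10, 8, 11, 18, 19, 6, 14, 2, 20, 16, 22, 13, 15, 12, 5, 4, 17, 9, 21, 3, 7, 1]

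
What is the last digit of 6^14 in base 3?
By repeated squaring mod 3: 6^{1}≡0, 6^{2}≡0, 6^{4}≡0, 6^{8}≡0. Then 6^{14} = 6^{8+4+2} ≡ 0 × 0 × 0 ≡ 0 mod 3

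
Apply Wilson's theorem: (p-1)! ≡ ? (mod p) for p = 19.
By Wilson's theorem, (18)! ≡ -1 ≡ 18 mod 19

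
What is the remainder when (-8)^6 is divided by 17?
By repeated squaring (mod 17): (-8)^{1}≡9, (-8)^{2}≡13, (-8)^{4}≡16. Then (-8)^{6} = (-8)^{4+2} ≡ 16 × 13 ≡ 4 (mod 17)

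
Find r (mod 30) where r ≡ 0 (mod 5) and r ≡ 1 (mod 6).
M = 5 × 6 = 30. M₁ = 6, y₁ ≡ 1 (mod 5). M₂ = 5, y₂ ≡ 5 (mod 6). r = 0×6×1 + 1×5×5 ≡ 25 (mod 30)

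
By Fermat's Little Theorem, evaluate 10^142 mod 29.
By Fermat: 10^{28} ≡ 1 (mod 29). 142 = 5×28 + 2. So 10^{142} ≡ 10^{2} ≡ 13 (mod 29)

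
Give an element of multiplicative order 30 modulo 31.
3 has order 30 mod 31 since 3^{30} ≡ 1 mod 31 and no smaller power works.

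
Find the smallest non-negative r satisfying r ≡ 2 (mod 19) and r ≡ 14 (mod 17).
M = 19 × 17 = 323. M₁ = 17, y₁ ≡ 9 (mod 19). M₂ = 19, y₂ ≡ 9 (mod 17). r = 2×17×9 + 14×19×9 ≡ 116 (mod 323)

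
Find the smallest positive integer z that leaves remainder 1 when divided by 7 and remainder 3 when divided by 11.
M = 7 × 11 = 77. M₁ = 11, y₁ ≡ 2 (mod 7). M₂ = 7, y₂ ≡ 8 (mod 11). z = 1×11×2 + 3×7×8 ≡ 36 (mod 77)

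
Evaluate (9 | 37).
(9/37) = 9^{18} mod 37 = 1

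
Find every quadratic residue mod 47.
Squares in Z_47*: {1, 2, 3, 4, 6, 7, 8, 9, 12, 14, 16, 17, 18, 21, 24, 25, 27, 28, 32, 34, 36, 37, 42}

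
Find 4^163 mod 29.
Using Fermat: 4^{28} ≡ 1 mod 29. 163 ≡ 23 mod 28. So 4^{163} ≡ 4^{23} ≡ 13 mod 29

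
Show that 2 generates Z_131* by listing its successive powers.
2^1, 2^2, ..., 2^{130} mod 131: [2, 4, 8, 16, 32, 64, 128, 125, 119, 107, 83, 35, 70, 9, 18, 36, 72, 13, 26, 52, 104, 77, 23, 46, 92, 53, 106, 81, 31, 62, 124, 117, 103, 75, 19, 38, 76, 21, 42, 84, 37, 74, 17, 34, 68, 5, 10, 20, 40, 80, 29, 58, 116, 101, 71, 11, 22, 44, 88, 45, 90, 49, 98, 65, 130, 129, 127, 123, 115, 99, 67, 3, 6, 12, 24, 48, 96, 61, 122, 113, 95, 59, 118, 105, 79, 27, 54, 108, 85, 39, 78, 25, 50, 100, 69, 7, 14, 28, 56, 112, 93, 55, 110, 89, 47, 94, 57, 114, 97, 63, 126, 121, 111, 91, 51, 102, 73, 15, 30, 60, 120, 109, 87, 43, 86, 41, 82, 33, 66, 1]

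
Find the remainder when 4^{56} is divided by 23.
By Fermat: 4^{22} ≡ 1 (mod 23). 56 = 2×22 + 12. So 4^{56} ≡ 4^{12} ≡ 4 (mod 23)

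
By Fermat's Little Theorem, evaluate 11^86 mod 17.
By Fermat: 11^{16} ≡ 1 (mod 17). 86 = 5×16 + 6. So 11^{86} ≡ 11^{6} ≡ 8 (mod 17)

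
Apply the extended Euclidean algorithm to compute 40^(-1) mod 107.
Extended GCD: 40(-8) + 107(3) = 1. So 40^(-1) ≡ -8 ≡ 99 (mod 107). Verify: 40 × 99 = 3960 ≡ 1 (mod 107)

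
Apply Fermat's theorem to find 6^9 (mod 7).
By Fermat: 6^{6} ≡ 1 (mod 7). So 6^{9} = 6^{6} · 6^{3} ≡ 6^{3} ≡ 6 (mod 7)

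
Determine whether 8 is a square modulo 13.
By Euler's criterion: 8^{6} ≡ 12 (mod 13). Since this equals -1 (≡ 12), 8 is not a QR.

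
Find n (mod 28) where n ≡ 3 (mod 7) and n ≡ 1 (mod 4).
M = 7 × 4 = 28. M₁ = 4, y₁ ≡ 2 (mod 7). M₂ = 7, y₂ ≡ 3 (mod 4). n = 3×4×2 + 1×7×3 ≡ 17 (mod 28)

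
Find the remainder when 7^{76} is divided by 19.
By Fermat: 7^{18} ≡ 1 mod 19. 76 = 4×18 + 4. So 7^{76} ≡ 7^{4} ≡ 7 mod 19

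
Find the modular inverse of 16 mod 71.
Since 71 is prime, by Fermat 16^(-1) ≡ 16^{69} ≡ 40 mod 71. Verify: 16 × 40 = 640 ≡ 1 mod 71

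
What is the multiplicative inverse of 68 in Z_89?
Since 89 is prime, by Fermat 68^(-1) ≡ 68^{87} ≡ 72 mod 89. Verify: 68 × 72 = 4896 ≡ 1 mod 89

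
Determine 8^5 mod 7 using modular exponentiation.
By repeated squaring mod 7: 8^{1}≡1, 8^{2}≡1, 8^{4}≡1. Then 8^{5} = 8^{4+1} ≡ 1 × 1 ≡ 1 mod 7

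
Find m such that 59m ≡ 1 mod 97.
Since 97 is prime, by Fermat 59^(-1) ≡ 59^{95} ≡ 74 mod 97. Verify: 59 × 74 = 4366 ≡ 1 mod 97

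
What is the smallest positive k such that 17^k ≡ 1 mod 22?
Powers of 17 mod 22: 17^1≡17, 17^2≡3, 17^3≡7, 17^4≡9, 17^5≡21, 17^6≡5, 17^7≡19, 17^8≡15, 17^9≡13, 17^10≡1. So the order of 17 is 10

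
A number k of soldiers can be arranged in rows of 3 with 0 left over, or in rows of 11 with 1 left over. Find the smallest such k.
M = 3 × 11 = 33. M₁ = 11, y₁ ≡ 2 (mod 3). M₂ = 3, y₂ ≡ 4 (mod 11). k = 0×11×2 + 1×3×4 ≡ 12 (mod 33)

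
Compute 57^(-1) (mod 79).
Since 79 is prime, by Fermat 57^(-1) ≡ 57^{77} ≡ 61 (mod 79). Verify: 57 × 61 = 3477 ≡ 1 (mod 79)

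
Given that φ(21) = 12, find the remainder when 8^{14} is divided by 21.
By Euler: 8^{12} ≡ 1 (mod 21) since gcd(8, 21) = 1. 14 = 1×12 + 2. So 8^{14} ≡ 8^{2} ≡ 1 (mod 21)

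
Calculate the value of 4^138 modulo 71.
Using Fermat: 4^{70} ≡ 1 (mod 71). 138 ≡ 68 (mod 70). So 4^{138} ≡ 4^{68} ≡ 40 (mod 71)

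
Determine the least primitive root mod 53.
g = 2. For each prime q|52: 2^{26}≡52, 2^{4}≡16, none ≡ 1, so ord_53(2) = 52 and 2 is a primitive root.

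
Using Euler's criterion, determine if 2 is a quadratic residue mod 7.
By Euler's criterion: 2^{3} ≡ 1 mod 7. Since this equals 1, 2 is a QR.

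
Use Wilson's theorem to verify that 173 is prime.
(172)! mod 173 = 172. Since this equals -1 mod 173, Wilson confirms 173 is prime.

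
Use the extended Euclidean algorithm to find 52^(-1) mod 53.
Extended GCD: 52(-1) + 53(1) = 1. So 52^(-1) ≡ -1 ≡ 52 mod 53. Verify: 52 × 52 = 2704 ≡ 1 mod 53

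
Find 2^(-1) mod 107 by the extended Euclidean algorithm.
Extended GCD: 2(-53) + 107(1) = 1. So 2^(-1) ≡ -53 ≡ 54 mod 107. Verify: 2 × 54 = 108 ≡ 1 mod 107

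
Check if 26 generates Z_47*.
ord_47(26) divides 46. For each prime q|46: 26^{23}≡46, 26^{2}≡18, none ≡ 1. So 26 has order 46 and is a primitive root mod 47.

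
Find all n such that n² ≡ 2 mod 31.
The square roots of 2 mod 31 are 8 and 23. Verify: 8² = 64 ≡ 2 mod 31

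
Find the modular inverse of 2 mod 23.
Since 23 is prime, by Fermat 2^(-1) ≡ 2^{21} ≡ 12 (mod 23). Verify: 2 × 12 = 24 ≡ 1 (mod 23)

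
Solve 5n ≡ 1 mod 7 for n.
Since 7 is prime, by Fermat 5^(-1) ≡ 5^{5} ≡ 3 mod 7. Verify: 5 × 3 = 15 ≡ 1 mod 7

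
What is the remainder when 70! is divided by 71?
By Wilson's theorem, (70)! ≡ -1 ≡ 70 mod 71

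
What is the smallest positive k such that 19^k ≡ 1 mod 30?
Powers of 19 mod 30: 19^1≡19, 19^2≡1. ord_30(19) = 2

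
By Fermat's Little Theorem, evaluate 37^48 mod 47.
By Fermat: 37^{46} ≡ 1 mod 47. So 37^{48} = 37^{46} · 37^{2} ≡ 37^{2} ≡ 6 mod 47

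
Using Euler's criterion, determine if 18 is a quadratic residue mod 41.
By Euler's criterion: 18^{20} ≡ 1 mod 41. Since this equals 1, 18 is a QR.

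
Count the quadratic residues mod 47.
For prime 47, there are (p-1)/2 = (47-1)/2 = 23 quadratic residues (excluding 0).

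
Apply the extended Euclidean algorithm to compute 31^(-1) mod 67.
Extended GCD: 31(13) + 67(-6) = 1. So 31^(-1) ≡ 13 mod 67. Verify: 31 × 13 = 403 ≡ 1 mod 67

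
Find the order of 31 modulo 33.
Powers of 31 mod 33: 31^1≡31, 31^2≡4, 31^3≡25, 31^4≡16, 31^5≡1. So the order of 31 is 5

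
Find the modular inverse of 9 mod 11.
Since 11 is prime, by Fermat 9^(-1) ≡ 9^{9} ≡ 5 (mod 11). Verify: 9 × 5 = 45 ≡ 1 (mod 11)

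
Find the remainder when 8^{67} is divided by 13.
By Fermat: 8^{12} ≡ 1 mod 13. 67 = 5×12 + 7. So 8^{67} ≡ 8^{7} ≡ 5 mod 13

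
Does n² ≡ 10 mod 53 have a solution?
By Euler's criterion: 10^{26} ≡ 1 mod 53. Since this equals 1, 10 is a QR.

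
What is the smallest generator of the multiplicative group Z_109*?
g = 6. Powers: [6, 36, 107, 97, 37, 4, 24, ...] generates all 108 non-zero residues.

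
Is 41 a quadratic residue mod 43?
By Euler's criterion: 41^{21} ≡ 1 mod 43. Since this equals 1, 41 is a QR.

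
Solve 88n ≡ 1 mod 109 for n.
Since 109 is prime, by Fermat 88^(-1) ≡ 88^{107} ≡ 83 mod 109. Verify: 88 × 83 = 7304 ≡ 1 mod 109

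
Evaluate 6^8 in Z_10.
By repeated squaring (mod 10): 6^{1}≡6, 6^{2}≡6, 6^{4}≡6, 6^{8}≡6. So 6^{8} ≡ 6 (mod 10)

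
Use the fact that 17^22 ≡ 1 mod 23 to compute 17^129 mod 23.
By Fermat: 17^{22} ≡ 1 mod 23. 129 = 5×22 + 19. So 17^{129} ≡ 17^{19} ≡ 5 mod 23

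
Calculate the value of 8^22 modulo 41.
By repeated squaring mod 41: 8^{1}≡8, 8^{2}≡23, 8^{4}≡37, 8^{8}≡16, 8^{16}≡10. Then 8^{22} = 8^{16+4+2} ≡ 10 × 37 × 23 ≡ 23 mod 41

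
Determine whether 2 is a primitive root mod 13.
ord_13(2) divides 12. For each prime q|12: 2^{6}≡12, 2^{4}≡3, none ≡ 1. So 2 has order 12 and is a primitive root mod 13.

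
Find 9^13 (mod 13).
Using Fermat: 9^{12} ≡ 1 (mod 13). 13 ≡ 1 (mod 12). So 9^{13} ≡ 9^{1} ≡ 9 (mod 13)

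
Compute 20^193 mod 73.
Using Fermat: 20^{72} ≡ 1 (mod 73). 193 ≡ 49 (mod 72). So 20^{193} ≡ 20^{49} ≡ 14 (mod 73)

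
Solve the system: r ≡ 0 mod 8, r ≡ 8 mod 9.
M = 8 × 9 = 72. M₁ = 9, y₁ ≡ 1 mod 8. M₂ = 8, y₂ ≡ 8 mod 9. r = 0×9×1 + 8×8×8 ≡ 8 mod 72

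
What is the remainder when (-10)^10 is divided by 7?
Using Fermat: (-10)^{6} ≡ 1 (mod 7). 10 ≡ 4 (mod 6). So (-10)^{10} ≡ (-10)^{4} ≡ 4 (mod 7)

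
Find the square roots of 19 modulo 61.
The square roots of 19 mod 61 are 43 and 18. Verify: 43² = 1849 ≡ 19 mod 61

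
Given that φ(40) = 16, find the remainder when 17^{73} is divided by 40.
By Euler: 17^{16} ≡ 1 (mod 40) since gcd(17, 40) = 1. 73 = 4×16 + 9. So 17^{73} ≡ 17^{9} ≡ 17 (mod 40)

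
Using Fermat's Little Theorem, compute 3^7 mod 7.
By Fermat: 3^{6} ≡ 1 (mod 7). So 3^{7} = 3^{6} · 3^{1} ≡ 3^{1} ≡ 3 (mod 7)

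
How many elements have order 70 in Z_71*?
Number of primitive roots mod 71 = φ(p-1) = φ(70) = 24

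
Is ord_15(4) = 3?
Powers of 4 mod 15: 4^1≡4, 4^2≡1. Already 4^2≡1, so the order is 2 < 3. No, the actual order is 2.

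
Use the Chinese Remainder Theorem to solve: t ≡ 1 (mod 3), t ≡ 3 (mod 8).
M = 3 × 8 = 24. M₁ = 8, y₁ ≡ 2 (mod 3). M₂ = 3, y₂ ≡ 3 (mod 8). t = 1×8×2 + 3×3×3 ≡ 19 (mod 24)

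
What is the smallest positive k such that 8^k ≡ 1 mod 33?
Powers of 8 mod 33: 8^1≡8, 8^2≡31, 8^3≡17, 8^4≡4, 8^5≡32, 8^6≡25, 8^7≡2, 8^8≡16, 8^9≡29, 8^10≡1. ord_33(8) = 10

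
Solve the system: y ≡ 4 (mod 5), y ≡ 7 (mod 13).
M = 5 × 13 = 65. M₁ = 13, y₁ ≡ 2 (mod 5). M₂ = 5, y₂ ≡ 8 (mod 13). y = 4×13×2 + 7×5×8 ≡ 59 (mod 65)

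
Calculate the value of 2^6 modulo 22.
By repeated squaring (mod 22): 2^{1}≡2, 2^{2}≡4, 2^{4}≡16. Then 2^{6} = 2^{4+2} ≡ 16 × 4 ≡ 20 (mod 22)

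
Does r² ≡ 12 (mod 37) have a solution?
By Euler's criterion: 12^{18} ≡ 1 (mod 37). Since this equals 1, 12 is a QR.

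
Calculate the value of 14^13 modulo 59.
By repeated squaring mod 59: 14^{1}≡14, 14^{2}≡19, 14^{4}≡7, 14^{8}≡49. Then 14^{13} = 14^{8+4+1} ≡ 49 × 7 × 14 ≡ 23 mod 59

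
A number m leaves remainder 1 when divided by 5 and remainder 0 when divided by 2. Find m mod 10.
M = 5 × 2 = 10. M₁ = 2, y₁ ≡ 3 mod 5. M₂ = 5, y₂ ≡ 1 mod 2. m = 1×2×3 + 0×5×1 ≡ 6 mod 10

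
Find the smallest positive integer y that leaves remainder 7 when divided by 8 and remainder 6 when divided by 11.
M = 8 × 11 = 88. M₁ = 11, y₁ ≡ 3 (mod 8). M₂ = 8, y₂ ≡ 7 (mod 11). y = 7×11×3 + 6×8×7 ≡ 39 (mod 88)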